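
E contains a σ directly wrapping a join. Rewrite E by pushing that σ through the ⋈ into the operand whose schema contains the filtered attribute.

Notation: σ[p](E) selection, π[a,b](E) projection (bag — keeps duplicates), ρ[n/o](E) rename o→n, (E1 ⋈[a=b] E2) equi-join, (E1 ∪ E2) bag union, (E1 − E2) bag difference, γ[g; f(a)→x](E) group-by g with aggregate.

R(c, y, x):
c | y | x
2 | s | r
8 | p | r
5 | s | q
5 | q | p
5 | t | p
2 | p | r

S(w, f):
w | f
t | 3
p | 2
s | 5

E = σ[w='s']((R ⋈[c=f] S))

σ filters on w, owned by the right side.
E' = (R ⋈[c=f] σ[w='s'](S))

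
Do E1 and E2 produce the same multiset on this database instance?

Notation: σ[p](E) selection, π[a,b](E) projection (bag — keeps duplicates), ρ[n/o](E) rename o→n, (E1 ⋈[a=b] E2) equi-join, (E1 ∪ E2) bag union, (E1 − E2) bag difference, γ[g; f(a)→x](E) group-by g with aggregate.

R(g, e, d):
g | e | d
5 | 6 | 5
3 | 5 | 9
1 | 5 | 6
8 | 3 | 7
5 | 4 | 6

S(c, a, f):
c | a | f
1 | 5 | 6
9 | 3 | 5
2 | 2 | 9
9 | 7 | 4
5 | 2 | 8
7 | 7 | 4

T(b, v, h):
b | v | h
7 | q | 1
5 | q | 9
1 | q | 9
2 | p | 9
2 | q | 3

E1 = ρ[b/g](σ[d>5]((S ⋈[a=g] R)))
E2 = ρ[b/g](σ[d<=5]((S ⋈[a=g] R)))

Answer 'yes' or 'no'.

E1 subexpression sizes:
  S → 6
  R → 5
  (S ⋈[a=g] R) → 3
  σ[d>5]((S ⋈[a=g] R)) → 2
  ρ[b/g](σ[d>5]((S ⋈[a=g] R))) → 2
E2 subexpression sizes:
  S → 6
  R → 5
  (S ⋈[a=g] R) → 3
  σ[d<=5]((S ⋈[a=g] R)) → 1
  ρ[b/g](σ[d<=5]((S ⋈[a=g] R))) → 1

E1 result:
c | a | f | b | e | d
1 | 5 | 6 | 5 | 4 | 6
9 | 3 | 5 | 3 | 5 | 9
E2 result:
c | a | f | b | e | d
1 | 5 | 6 | 5 | 6 | 5
Witness: (1, 5, 6, 5, 6, 5) appears 0× in E1 but 1× in E2.

no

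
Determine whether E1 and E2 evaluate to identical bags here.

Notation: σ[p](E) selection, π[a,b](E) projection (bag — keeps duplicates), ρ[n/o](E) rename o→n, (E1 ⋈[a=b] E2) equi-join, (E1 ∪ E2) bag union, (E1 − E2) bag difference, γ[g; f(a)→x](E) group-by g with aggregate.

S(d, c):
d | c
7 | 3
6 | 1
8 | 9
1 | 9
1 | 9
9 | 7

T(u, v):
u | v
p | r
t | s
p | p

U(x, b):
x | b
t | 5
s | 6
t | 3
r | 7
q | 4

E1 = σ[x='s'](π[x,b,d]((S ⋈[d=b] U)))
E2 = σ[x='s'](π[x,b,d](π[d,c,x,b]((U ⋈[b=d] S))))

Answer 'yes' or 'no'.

E1 stepwise |·|:
  S → 6
  U → 5
  (S ⋈[d=b] U) → 2
  π[x,b,d]((S ⋈[d=b] U)) → 2
  σ[x='s'](π[x,b,d]((S ⋈[d=b] U))) → 1
E2 stepwise |·|:
  U → 5
  S → 6
  (U ⋈[b=d] S) → 2
  π[d,c,x,b]((U ⋈[b=d] S)) → 2
  π[x,b,d](π[d,c,x,b]((U ⋈[b=d] S))) → 2
  σ[x='s'](π[x,b,d](π[d,c,x,b]((U ⋈[b=d] S)))) → 1

E1 and E2 produce the same multiset:
x | b | d
s | 6 | 6

yes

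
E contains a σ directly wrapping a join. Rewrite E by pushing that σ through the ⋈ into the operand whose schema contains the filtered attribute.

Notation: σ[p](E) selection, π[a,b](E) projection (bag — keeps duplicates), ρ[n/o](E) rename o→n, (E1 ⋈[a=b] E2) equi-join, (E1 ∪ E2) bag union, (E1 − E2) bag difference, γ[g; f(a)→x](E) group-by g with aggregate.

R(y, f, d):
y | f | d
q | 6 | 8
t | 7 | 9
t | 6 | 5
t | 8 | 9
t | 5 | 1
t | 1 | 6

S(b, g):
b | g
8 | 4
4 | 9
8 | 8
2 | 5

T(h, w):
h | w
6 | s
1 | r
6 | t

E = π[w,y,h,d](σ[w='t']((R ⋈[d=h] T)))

σ filters on w, owned by the right side.
E' = π[w,y,h,d]((R ⋈[d=h] σ[w='t'](T)))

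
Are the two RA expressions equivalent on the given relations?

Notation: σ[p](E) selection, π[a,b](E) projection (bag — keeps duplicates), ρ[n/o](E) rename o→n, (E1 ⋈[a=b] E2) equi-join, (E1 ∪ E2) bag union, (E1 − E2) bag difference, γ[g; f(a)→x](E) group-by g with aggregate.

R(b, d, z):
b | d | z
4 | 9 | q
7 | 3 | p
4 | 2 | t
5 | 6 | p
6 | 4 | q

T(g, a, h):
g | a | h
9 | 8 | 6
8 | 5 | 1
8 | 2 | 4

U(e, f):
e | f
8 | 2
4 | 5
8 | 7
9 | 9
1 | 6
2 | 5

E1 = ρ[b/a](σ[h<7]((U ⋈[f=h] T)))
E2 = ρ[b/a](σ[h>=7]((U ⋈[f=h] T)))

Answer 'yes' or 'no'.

E1 stepwise |·|:
  U → 6
  T → 3
  (U ⋈[f=h] T) → 1
  σ[h<7]((U ⋈[f=h] T)) → 1
  ρ[b/a](σ[h<7]((U ⋈[f=h] T))) → 1
E2 stepwise |·|:
  U → 6
  T → 3
  (U ⋈[f=h] T) → 1
  σ[h>=7]((U ⋈[f=h] T)) → 0
  ρ[b/a](σ[h>=7]((U ⋈[f=h] T))) → 0

E1 result:
e | f | g | b | h
1 | 6 | 9 | 8 | 6
E2 result:
e | f | g | b | h
(0 rows)
Witness: (1, 6, 9, 8, 6) appears 1× in E1 but 0× in E2.

no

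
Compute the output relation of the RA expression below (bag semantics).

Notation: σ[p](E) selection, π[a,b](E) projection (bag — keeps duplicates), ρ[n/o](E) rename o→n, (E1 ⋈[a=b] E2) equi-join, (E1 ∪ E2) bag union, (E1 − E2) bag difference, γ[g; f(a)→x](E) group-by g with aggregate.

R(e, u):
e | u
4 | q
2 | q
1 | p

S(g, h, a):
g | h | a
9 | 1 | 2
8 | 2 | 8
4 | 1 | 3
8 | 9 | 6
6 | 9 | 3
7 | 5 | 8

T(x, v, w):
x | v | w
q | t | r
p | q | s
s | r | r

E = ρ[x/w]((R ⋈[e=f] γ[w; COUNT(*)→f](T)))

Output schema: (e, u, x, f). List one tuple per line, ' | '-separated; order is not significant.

Stepwise |·|:
  R → 3
  T → 3
  γ[w; COUNT(*)→f](T) → 2
  (R ⋈[e=f] γ[w; COUNT(*)→f](T)) → 2
  ρ[x/w]((R ⋈[e=f] γ[w; COUNT(*)→f](T))) → 2

== RESULT ==
e | u | x | f
1 | p | s | 1
2 | q | r | 2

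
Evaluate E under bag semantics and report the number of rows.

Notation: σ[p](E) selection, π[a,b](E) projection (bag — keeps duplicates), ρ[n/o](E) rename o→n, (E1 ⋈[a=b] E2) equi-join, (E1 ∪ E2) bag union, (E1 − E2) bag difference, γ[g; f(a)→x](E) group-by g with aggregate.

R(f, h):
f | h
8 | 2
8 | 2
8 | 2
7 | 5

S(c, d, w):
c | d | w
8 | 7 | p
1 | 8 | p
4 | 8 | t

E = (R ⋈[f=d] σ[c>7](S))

Subexpression sizes:
  R → 4
  S → 3
  σ[c>7](S) → 1
  (R ⋈[f=d] σ[c>7](S)) → 1

|E| = 1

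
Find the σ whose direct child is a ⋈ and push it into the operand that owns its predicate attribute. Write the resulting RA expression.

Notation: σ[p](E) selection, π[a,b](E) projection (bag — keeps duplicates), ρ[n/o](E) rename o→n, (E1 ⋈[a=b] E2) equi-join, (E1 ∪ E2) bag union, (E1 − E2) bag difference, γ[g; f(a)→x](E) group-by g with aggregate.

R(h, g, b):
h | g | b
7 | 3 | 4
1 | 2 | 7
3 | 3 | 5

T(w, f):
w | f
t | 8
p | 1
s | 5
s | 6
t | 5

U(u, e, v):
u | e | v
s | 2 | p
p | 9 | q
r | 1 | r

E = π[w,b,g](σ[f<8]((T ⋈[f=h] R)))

σ filters on f, owned by the left side.
E' = π[w,b,g]((σ[f<8](T) ⋈[f=h] R))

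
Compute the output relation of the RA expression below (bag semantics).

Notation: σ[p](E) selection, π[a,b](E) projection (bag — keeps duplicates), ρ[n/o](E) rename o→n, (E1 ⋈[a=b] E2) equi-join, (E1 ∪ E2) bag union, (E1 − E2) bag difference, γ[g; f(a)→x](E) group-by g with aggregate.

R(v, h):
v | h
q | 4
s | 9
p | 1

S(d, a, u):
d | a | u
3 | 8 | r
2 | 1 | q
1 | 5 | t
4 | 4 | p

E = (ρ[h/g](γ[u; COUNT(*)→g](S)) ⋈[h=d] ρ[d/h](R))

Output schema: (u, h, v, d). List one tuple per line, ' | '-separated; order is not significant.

Row counts bottom-up:
  S → 4
  γ[u; COUNT(*)→g](S) → 4
  ρ[h/g](γ[u; COUNT(*)→g](S)) → 4
  R → 3
  ρ[d/h](R) → 3
  (ρ[h/g](γ[u; COUNT(*)→g](S)) ⋈[h=d] ρ[d/h](R)) → 4

== RESULT ==
u | h | v | d
p | 1 | p | 1
q | 1 | p | 1
r | 1 | p | 1
t | 1 | p | 1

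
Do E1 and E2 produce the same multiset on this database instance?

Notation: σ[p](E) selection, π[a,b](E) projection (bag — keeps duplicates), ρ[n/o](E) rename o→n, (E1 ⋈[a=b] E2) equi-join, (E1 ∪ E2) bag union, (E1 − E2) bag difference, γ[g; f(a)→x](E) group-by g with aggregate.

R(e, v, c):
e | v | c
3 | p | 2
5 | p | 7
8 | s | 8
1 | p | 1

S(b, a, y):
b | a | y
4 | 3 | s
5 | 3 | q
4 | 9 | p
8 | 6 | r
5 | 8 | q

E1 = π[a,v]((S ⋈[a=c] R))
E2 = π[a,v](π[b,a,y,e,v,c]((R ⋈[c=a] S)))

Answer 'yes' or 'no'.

E1 row counts bottom-up:
  S → 5
  R → 4
  (S ⋈[a=c] R) → 1
  π[a,v]((S ⋈[a=c] R)) → 1
E2 row counts bottom-up:
  R → 4
  S → 5
  (R ⋈[c=a] S) → 1
  π[b,a,y,e,v,c]((R ⋈[c=a] S)) → 1
  π[a,v](π[b,a,y,e,v,c]((R ⋈[c=a] S))) → 1

E1 and E2 produce the same multiset:
a | v
8 | s

yes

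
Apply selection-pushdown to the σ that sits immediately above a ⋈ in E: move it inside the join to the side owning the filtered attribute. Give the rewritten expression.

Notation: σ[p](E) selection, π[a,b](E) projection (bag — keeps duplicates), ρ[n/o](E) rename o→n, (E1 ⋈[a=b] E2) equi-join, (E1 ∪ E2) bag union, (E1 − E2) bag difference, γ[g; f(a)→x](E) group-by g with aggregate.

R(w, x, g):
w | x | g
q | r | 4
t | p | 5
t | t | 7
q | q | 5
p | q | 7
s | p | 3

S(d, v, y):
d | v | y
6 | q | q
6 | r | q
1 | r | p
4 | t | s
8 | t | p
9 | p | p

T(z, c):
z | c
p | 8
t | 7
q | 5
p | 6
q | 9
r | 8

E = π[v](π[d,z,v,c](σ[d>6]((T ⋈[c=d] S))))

σ filters on d, owned by the right side.
E' = π[v](π[d,z,v,c]((T ⋈[c=d] σ[d>6](S))))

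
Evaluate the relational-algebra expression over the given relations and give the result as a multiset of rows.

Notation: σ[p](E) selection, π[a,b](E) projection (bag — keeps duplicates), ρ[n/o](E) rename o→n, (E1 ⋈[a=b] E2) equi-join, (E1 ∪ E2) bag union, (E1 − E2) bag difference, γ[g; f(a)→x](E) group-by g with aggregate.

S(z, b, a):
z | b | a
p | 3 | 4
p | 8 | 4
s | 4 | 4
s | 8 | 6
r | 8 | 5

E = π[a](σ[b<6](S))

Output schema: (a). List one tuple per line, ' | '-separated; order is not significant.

Row counts bottom-up:
  S → 5
  σ[b<6](S) → 2
  π[a](σ[b<6](S)) → 2

== RESULT ==
a
4
4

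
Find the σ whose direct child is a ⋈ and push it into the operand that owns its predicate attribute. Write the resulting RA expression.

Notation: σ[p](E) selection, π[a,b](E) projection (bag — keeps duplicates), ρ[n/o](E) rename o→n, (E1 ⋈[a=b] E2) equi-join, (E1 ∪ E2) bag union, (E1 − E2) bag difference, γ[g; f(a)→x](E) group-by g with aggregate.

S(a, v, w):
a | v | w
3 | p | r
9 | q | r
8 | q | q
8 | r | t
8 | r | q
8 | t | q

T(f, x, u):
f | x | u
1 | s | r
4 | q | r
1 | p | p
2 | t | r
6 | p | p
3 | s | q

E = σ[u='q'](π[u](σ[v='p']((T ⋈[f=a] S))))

σ filters on v, owned by the right side.
E' = σ[u='q'](π[u]((T ⋈[f=a] σ[v='p'](S))))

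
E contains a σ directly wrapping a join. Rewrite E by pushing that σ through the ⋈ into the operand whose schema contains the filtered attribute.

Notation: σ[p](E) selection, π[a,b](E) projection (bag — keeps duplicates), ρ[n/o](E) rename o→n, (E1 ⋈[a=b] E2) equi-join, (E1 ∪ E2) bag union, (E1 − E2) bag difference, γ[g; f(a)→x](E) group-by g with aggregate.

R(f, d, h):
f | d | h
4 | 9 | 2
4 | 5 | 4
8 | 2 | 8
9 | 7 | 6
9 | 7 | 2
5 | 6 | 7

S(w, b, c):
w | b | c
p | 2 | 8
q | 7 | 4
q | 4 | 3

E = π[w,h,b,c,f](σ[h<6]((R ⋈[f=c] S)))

σ filters on h, owned by the left side.
E' = π[w,h,b,c,f]((σ[h<6](R) ⋈[f=c] S))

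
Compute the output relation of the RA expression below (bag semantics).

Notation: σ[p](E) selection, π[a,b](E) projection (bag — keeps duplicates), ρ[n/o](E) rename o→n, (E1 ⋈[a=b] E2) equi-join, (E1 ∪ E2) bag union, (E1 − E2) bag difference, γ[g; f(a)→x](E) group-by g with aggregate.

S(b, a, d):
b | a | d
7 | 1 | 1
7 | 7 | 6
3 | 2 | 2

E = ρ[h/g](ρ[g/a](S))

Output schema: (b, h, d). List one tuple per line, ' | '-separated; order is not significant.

Per-node cardinality:
  S → 3
  ρ[g/a](S) → 3
  ρ[h/g](ρ[g/a](S)) → 3

== RESULT ==
b | h | d
3 | 2 | 2
7 | 1 | 1
7 | 7 | 6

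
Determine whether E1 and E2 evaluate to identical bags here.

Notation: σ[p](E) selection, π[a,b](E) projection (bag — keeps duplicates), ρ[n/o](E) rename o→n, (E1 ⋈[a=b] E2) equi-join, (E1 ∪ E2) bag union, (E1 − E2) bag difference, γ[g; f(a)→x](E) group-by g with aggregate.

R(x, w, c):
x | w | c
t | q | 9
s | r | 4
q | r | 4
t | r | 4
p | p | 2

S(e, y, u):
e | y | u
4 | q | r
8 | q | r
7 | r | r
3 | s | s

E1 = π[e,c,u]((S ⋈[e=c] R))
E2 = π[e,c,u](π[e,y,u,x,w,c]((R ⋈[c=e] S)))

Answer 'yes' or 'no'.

E1 subexpression sizes:
  S → 4
  R → 5
  (S ⋈[e=c] R) → 3
  π[e,c,u]((S ⋈[e=c] R)) → 3
E2 subexpression sizes:
  R → 5
  S → 4
  (R ⋈[c=e] S) → 3
  π[e,y,u,x,w,c]((R ⋈[c=e] S)) → 3
  π[e,c,u](π[e,y,u,x,w,c]((R ⋈[c=e] S))) → 3

E1 and E2 produce the same multiset:
e | c | u
4 | 4 | r
4 | 4 | r
4 | 4 | r

yes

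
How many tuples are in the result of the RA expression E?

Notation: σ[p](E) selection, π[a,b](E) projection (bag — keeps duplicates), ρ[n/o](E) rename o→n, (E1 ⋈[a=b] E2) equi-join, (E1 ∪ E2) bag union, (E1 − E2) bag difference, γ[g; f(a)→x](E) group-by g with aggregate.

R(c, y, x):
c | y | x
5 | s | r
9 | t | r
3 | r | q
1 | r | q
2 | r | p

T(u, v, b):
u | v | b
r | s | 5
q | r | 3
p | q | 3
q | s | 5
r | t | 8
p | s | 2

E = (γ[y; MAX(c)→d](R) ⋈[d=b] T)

Subexpression sizes:
  R → 5
  γ[y; MAX(c)→d](R) → 3
  T → 6
  (γ[y; MAX(c)→d](R) ⋈[d=b] T) → 4

|E| = 4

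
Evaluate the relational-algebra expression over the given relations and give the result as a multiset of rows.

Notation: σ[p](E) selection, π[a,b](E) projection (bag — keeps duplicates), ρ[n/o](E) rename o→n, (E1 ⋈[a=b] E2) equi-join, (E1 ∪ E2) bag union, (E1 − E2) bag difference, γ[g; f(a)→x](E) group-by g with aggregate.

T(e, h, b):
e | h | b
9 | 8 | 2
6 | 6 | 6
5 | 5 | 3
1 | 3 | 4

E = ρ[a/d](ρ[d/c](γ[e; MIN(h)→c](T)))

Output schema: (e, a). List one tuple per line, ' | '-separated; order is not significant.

Subexpression sizes:
  T → 4
  γ[e; MIN(h)→c](T) → 4
  ρ[d/c](γ[e; MIN(h)→c](T)) → 4
  ρ[a/d](ρ[d/c](γ[e; MIN(h)→c](T))) → 4

== RESULT ==
e | a
1 | 3
5 | 5
6 | 6
9 | 8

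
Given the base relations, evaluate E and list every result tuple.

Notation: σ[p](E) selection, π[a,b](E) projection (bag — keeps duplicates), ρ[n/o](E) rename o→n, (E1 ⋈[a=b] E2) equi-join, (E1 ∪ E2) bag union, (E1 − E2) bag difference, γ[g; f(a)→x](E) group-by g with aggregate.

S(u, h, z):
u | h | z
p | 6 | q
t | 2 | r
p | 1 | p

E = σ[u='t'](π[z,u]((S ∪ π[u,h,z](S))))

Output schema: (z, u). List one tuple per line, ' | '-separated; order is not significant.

Subexpression sizes:
  S → 3
  S → 3
  π[u,h,z](S) → 3
  (S ∪ π[u,h,z](S)) → 6
  π[z,u]((S ∪ π[u,h,z](S))) → 6
  σ[u='t'](π[z,u]((S ∪ π[u,h,z](S)))) → 2

== RESULT ==
z | u
r | t
r | t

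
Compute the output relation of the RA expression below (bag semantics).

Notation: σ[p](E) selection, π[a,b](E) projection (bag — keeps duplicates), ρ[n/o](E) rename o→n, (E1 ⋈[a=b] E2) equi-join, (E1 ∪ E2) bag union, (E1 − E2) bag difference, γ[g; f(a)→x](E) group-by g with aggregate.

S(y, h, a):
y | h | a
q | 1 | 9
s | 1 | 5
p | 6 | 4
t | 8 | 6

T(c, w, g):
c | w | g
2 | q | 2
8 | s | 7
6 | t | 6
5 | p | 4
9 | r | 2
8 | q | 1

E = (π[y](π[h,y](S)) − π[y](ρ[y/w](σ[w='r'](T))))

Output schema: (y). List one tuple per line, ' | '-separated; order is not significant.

Subexpression sizes:
  S → 4
  π[h,y](S) → 4
  π[y](π[h,y](S)) → 4
  T → 6
  σ[w='r'](T) → 1
  ρ[y/w](σ[w='r'](T)) → 1
  π[y](ρ[y/w](σ[w='r'](T))) → 1
  (π[y](π[h,y](S)) − π[y](ρ[y/w](σ[w='r'](T)))) → 4

== RESULT ==
y
p
q
s
t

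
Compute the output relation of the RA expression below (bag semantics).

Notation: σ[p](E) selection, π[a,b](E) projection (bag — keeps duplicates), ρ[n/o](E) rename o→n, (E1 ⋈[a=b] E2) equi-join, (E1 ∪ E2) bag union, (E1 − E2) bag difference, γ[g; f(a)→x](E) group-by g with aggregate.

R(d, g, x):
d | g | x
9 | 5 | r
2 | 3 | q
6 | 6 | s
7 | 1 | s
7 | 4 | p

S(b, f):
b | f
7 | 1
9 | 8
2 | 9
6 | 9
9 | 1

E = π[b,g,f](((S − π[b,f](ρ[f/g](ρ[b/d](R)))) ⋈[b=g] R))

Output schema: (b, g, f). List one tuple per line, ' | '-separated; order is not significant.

Row counts bottom-up:
  S → 5
  R → 5
  ρ[b/d](R) → 5
  ρ[f/g](ρ[b/d](R)) → 5
  π[b,f](ρ[f/g](ρ[b/d](R))) → 5
  (S − π[b,f](ρ[f/g](ρ[b/d](R)))) → 4
  R → 5
  ((S − π[b,f](ρ[f/g](ρ[b/d](R)))) ⋈[b=g] R) → 1
  π[b,g,f](((S − π[b,f](ρ[f/g](ρ[b/d](R)))) ⋈[b=g] R)) → 1

== RESULT ==
b | g | f
6 | 6 | 9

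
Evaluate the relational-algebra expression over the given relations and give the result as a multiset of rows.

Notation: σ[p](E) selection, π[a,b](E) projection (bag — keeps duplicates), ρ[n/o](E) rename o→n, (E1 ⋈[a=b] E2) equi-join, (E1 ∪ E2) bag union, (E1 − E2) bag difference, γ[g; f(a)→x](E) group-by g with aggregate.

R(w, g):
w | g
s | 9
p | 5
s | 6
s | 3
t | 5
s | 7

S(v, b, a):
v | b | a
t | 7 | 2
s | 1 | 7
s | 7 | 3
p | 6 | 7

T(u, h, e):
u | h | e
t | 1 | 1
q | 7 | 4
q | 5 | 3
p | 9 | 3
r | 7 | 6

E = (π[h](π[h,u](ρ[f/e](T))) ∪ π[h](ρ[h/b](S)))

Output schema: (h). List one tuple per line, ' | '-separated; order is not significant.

Row counts bottom-up:
  T → 5
  ρ[f/e](T) → 5
  π[h,u](ρ[f/e](T)) → 5
  π[h](π[h,u](ρ[f/e](T))) → 5
  S → 4
  ρ[h/b](S) → 4
  π[h](ρ[h/b](S)) → 4
  (π[h](π[h,u](ρ[f/e](T))) ∪ π[h](ρ[h/b](S))) → 9

== RESULT ==
h
1
1
5
6
7
7
7
7
9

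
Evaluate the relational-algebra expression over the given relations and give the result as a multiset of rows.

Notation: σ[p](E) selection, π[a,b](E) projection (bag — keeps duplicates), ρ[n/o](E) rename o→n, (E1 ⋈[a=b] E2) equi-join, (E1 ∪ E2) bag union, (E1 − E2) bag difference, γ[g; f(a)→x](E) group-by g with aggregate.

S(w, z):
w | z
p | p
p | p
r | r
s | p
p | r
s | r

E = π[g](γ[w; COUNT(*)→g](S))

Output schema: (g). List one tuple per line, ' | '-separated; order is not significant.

Per-node cardinality:
  S → 6
  γ[w; COUNT(*)→g](S) → 3
  π[g](γ[w; COUNT(*)→g](S)) → 3

== RESULT ==
g
1
2
3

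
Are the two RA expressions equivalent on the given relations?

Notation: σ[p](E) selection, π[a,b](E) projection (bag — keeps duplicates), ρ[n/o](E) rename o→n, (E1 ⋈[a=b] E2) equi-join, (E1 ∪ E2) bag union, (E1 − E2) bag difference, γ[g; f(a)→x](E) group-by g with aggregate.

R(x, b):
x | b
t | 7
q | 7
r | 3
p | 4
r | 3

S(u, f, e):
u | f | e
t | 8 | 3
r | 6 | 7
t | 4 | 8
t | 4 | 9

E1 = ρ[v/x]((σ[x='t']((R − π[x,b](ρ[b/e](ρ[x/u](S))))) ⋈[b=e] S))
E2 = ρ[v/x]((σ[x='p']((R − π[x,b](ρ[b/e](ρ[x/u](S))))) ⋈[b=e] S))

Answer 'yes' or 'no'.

E1 per-node cardinality:
  R → 5
  S → 4
  ρ[x/u](S) → 4
  ρ[b/e](ρ[x/u](S)) → 4
  π[x,b](ρ[b/e](ρ[x/u](S))) → 4
  (R − π[x,b](ρ[b/e](ρ[x/u](S)))) → 5
  σ[x='t']((R − π[x,b](ρ[b/e](ρ[x/u](S))))) → 1
  S → 4
  (σ[x='t']((R − π[x,b](ρ[b/e](ρ[x/u](S))))) ⋈[b=e] S) → 1
  ρ[v/x]((σ[x='t']((R − π[x,b](ρ[b/e](ρ[x/u](S))))) ⋈[b=e] S)) → 1
E2 per-node cardinality:
  R → 5
  S → 4
  ρ[x/u](S) → 4
  ρ[b/e](ρ[x/u](S)) → 4
  π[x,b](ρ[b/e](ρ[x/u](S))) → 4
  (R − π[x,b](ρ[b/e](ρ[x/u](S)))) → 5
  σ[x='p']((R − π[x,b](ρ[b/e](ρ[x/u](S))))) → 1
  S → 4
  (σ[x='p']((R − π[x,b](ρ[b/e](ρ[x/u](S))))) ⋈[b=e] S) → 0
  ρ[v/x]((σ[x='p']((R − π[x,b](ρ[b/e](ρ[x/u](S))))) ⋈[b=e] S)) → 0

E1 result:
v | b | u | f | e
t | 7 | r | 6 | 7
E2 result:
v | b | u | f | e
(0 rows)
Witness: ('t', 7, 'r', 6, 7) appears 1× in E1 but 0× in E2.

no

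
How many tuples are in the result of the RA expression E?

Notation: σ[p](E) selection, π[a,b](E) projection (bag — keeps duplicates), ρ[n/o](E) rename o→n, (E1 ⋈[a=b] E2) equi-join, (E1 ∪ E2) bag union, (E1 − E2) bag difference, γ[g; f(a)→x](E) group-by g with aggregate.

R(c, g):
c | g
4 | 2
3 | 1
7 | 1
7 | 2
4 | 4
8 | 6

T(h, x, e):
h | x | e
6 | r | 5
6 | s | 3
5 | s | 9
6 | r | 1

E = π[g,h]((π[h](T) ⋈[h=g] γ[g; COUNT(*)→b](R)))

Per-node cardinality:
  T → 4
  π[h](T) → 4
  R → 6
  γ[g; COUNT(*)→b](R) → 4
  (π[h](T) ⋈[h=g] γ[g; COUNT(*)→b](R)) → 3
  π[g,h]((π[h](T) ⋈[h=g] γ[g; COUNT(*)→b](R))) → 3

|E| = 3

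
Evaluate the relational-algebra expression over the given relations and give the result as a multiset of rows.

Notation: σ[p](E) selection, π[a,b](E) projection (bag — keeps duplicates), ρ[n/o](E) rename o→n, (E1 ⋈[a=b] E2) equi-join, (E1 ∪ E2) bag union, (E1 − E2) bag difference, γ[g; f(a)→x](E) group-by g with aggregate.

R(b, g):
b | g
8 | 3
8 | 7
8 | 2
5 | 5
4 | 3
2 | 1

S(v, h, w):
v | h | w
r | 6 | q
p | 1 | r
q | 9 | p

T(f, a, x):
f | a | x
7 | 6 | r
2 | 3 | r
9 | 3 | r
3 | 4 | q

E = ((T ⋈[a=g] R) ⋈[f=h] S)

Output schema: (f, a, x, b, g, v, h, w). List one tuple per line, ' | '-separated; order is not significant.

Per-node cardinality:
  T → 4
  R → 6
  (T ⋈[a=g] R) → 4
  S → 3
  ((T ⋈[a=g] R) ⋈[f=h] S) → 2

== RESULT ==
f | a | x | b | g | v | h | w
9 | 3 | r | 4 | 3 | q | 9 | p
9 | 3 | r | 8 | 3 | q | 9 | p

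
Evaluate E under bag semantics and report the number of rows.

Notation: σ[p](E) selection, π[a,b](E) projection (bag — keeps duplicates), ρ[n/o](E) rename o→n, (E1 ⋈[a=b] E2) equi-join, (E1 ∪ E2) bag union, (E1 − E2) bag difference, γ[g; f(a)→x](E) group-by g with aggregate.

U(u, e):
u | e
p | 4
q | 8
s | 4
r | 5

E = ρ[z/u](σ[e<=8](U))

Stepwise |·|:
  U → 4
  σ[e<=8](U) → 4
  ρ[z/u](σ[e<=8](U)) → 4

|E| = 4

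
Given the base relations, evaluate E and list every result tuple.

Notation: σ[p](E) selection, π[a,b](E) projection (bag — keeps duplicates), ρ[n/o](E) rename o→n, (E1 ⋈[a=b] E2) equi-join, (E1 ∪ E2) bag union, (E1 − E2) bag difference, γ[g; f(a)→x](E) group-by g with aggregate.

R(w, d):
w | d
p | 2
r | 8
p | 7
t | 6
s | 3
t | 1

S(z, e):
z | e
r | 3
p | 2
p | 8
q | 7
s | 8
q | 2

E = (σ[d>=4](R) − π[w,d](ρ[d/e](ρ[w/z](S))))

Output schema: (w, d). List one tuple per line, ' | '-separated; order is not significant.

Stepwise |·|:
  R → 6
  σ[d>=4](R) → 3
  S → 6
  ρ[w/z](S) → 6
  ρ[d/e](ρ[w/z](S)) → 6
  π[w,d](ρ[d/e](ρ[w/z](S))) → 6
  (σ[d>=4](R) − π[w,d](ρ[d/e](ρ[w/z](S)))) → 3

== RESULT ==
w | d
p | 7
r | 8
t | 6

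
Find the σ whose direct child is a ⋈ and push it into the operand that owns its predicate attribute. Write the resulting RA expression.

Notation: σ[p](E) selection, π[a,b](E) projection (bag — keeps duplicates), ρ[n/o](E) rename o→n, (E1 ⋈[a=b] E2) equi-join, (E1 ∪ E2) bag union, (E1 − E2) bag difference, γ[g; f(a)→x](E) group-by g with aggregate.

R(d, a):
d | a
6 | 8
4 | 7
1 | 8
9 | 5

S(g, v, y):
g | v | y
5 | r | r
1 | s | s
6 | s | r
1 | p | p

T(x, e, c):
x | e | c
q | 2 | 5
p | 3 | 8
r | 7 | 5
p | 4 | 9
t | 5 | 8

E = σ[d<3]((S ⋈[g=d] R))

σ filters on d, owned by the right side.
E' = (S ⋈[g=d] σ[d<3](R))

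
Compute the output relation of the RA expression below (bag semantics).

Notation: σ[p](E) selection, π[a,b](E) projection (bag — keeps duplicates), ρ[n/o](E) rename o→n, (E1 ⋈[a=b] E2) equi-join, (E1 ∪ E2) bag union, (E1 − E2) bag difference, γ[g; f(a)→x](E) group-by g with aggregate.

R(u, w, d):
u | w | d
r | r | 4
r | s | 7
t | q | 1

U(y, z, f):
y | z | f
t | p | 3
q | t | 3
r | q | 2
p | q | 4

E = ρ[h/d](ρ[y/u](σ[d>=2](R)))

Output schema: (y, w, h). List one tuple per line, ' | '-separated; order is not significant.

Stepwise |·|:
  R → 3
  σ[d>=2](R) → 2
  ρ[y/u](σ[d>=2](R)) → 2
  ρ[h/d](ρ[y/u](σ[d>=2](R))) → 2

== RESULT ==
y | w | h
r | r | 4
r | s | 7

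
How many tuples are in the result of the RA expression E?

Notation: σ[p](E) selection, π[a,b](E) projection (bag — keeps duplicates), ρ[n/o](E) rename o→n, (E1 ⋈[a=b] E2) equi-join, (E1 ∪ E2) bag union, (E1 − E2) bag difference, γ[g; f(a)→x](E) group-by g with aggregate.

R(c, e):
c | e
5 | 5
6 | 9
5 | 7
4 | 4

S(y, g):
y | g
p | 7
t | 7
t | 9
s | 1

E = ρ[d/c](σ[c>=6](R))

Stepwise |·|:
  R → 4
  σ[c>=6](R) → 1
  ρ[d/c](σ[c>=6](R)) → 1

|E| = 1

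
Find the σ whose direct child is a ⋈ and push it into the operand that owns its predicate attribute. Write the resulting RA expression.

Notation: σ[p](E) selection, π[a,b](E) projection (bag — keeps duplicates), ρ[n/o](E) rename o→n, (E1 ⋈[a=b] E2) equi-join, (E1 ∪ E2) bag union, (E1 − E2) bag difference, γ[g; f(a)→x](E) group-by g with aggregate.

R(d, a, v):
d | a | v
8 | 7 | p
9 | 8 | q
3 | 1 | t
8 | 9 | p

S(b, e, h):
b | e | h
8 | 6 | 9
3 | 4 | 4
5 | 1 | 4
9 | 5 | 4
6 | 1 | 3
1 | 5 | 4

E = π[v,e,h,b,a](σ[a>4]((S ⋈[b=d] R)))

σ filters on a, owned by the right side.
E' = π[v,e,h,b,a]((S ⋈[b=d] σ[a>4](R)))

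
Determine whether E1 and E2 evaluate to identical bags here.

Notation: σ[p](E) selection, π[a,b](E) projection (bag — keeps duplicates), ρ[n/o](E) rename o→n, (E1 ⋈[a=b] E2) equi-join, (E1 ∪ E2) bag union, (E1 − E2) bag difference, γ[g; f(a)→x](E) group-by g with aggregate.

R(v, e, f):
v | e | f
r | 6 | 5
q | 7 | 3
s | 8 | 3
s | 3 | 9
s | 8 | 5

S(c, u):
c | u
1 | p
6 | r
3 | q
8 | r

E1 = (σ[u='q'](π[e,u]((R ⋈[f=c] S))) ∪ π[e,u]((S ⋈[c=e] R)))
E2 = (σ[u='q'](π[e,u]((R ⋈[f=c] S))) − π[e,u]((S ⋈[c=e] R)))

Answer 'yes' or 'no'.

E1 row counts bottom-up:
  R → 5
  S → 4
  (R ⋈[f=c] S) → 2
  π[e,u]((R ⋈[f=c] S)) → 2
  σ[u='q'](π[e,u]((R ⋈[f=c] S))) → 2
  S → 4
  R → 5
  (S ⋈[c=e] R) → 4
  π[e,u]((S ⋈[c=e] R)) → 4
  (σ[u='q'](π[e,u]((R ⋈[f=c] S))) ∪ π[e,u]((S ⋈[c=e] R))) → 6
E2 row counts bottom-up:
  R → 5
  S → 4
  (R ⋈[f=c] S) → 2
  π[e,u]((R ⋈[f=c] S)) → 2
  σ[u='q'](π[e,u]((R ⋈[f=c] S))) → 2
  S → 4
  R → 5
  (S ⋈[c=e] R) → 4
  π[e,u]((S ⋈[c=e] R)) → 4
  (σ[u='q'](π[e,u]((R ⋈[f=c] S))) − π[e,u]((S ⋈[c=e] R))) → 2

E1 result:
e | u
3 | q
6 | r
7 | q
8 | q
8 | r
8 | r
E2 result:
e | u
7 | q
8 | q
Witness: (3, 'q') appears 1× in E1 but 0× in E2.

no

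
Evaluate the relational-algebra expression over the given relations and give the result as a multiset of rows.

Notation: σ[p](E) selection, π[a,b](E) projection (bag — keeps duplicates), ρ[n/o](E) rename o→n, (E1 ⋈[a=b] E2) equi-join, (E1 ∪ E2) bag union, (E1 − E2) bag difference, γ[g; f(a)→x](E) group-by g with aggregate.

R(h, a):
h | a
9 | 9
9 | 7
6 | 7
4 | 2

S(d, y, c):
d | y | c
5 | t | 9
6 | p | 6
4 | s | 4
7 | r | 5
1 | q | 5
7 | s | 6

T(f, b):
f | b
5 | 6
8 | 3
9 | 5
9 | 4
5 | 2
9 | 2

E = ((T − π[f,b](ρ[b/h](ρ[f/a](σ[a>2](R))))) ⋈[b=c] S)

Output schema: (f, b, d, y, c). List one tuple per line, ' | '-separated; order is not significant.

Stepwise |·|:
  T → 6
  R → 4
  σ[a>2](R) → 3
  ρ[f/a](σ[a>2](R)) → 3
  ρ[b/h](ρ[f/a](σ[a>2](R))) → 3
  π[f,b](ρ[b/h](ρ[f/a](σ[a>2](R)))) → 3
  (T − π[f,b](ρ[b/h](ρ[f/a](σ[a>2](R))))) → 6
  S → 6
  ((T − π[f,b](ρ[b/h](ρ[f/a](σ[a>2](R))))) ⋈[b=c] S) → 5

== RESULT ==
f | b | d | y | c
5 | 6 | 6 | p | 6
5 | 6 | 7 | s | 6
9 | 4 | 4 | s | 4
9 | 5 | 1 | q | 5
9 | 5 | 7 | r | 5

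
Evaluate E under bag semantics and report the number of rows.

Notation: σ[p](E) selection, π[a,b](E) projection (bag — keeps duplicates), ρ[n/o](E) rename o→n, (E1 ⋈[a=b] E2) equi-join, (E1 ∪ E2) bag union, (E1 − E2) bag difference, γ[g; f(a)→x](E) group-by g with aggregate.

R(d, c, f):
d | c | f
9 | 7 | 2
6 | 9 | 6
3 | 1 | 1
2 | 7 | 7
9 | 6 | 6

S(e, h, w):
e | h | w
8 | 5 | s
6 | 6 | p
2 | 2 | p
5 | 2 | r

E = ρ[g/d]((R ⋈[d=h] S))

Stepwise |·|:
  R → 5
  S → 4
  (R ⋈[d=h] S) → 3
  ρ[g/d]((R ⋈[d=h] S)) → 3

|E| = 3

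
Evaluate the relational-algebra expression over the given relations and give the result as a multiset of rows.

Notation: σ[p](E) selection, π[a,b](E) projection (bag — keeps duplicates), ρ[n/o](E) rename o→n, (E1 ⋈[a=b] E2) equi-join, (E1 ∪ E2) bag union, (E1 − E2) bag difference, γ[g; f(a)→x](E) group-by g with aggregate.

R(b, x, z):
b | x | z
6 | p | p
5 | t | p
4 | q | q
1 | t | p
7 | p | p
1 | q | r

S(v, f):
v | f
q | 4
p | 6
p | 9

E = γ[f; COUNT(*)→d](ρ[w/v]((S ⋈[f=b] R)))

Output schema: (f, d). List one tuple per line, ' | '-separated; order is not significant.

Subexpression sizes:
  S → 3
  R → 6
  (S ⋈[f=b] R) → 2
  ρ[w/v]((S ⋈[f=b] R)) → 2
  γ[f; COUNT(*)→d](ρ[w/v]((S ⋈[f=b] R))) → 2

== RESULT ==
f | d
4 | 1
6 | 1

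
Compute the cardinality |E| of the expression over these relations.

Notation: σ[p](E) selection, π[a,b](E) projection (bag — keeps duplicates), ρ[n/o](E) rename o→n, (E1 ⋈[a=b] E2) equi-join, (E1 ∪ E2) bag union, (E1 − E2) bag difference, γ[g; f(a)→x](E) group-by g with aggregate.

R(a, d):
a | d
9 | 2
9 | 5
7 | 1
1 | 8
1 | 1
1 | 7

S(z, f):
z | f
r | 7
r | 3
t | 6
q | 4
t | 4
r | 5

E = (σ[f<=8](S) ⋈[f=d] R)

Row counts bottom-up:
  S → 6
  σ[f<=8](S) → 6
  R → 6
  (σ[f<=8](S) ⋈[f=d] R) → 2

|E| = 2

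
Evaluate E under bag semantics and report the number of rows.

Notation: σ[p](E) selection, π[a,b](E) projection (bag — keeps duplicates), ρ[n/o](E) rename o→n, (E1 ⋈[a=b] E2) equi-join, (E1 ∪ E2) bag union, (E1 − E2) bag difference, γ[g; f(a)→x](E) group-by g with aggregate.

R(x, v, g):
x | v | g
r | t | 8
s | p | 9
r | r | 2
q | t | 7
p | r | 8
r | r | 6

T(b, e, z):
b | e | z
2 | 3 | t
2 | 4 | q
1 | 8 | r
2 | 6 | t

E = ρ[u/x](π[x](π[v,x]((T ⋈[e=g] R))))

Stepwise |·|:
  T → 4
  R → 6
  (T ⋈[e=g] R) → 3
  π[v,x]((T ⋈[e=g] R)) → 3
  π[x](π[v,x]((T ⋈[e=g] R))) → 3
  ρ[u/x](π[x](π[v,x]((T ⋈[e=g] R)))) → 3

|E| = 3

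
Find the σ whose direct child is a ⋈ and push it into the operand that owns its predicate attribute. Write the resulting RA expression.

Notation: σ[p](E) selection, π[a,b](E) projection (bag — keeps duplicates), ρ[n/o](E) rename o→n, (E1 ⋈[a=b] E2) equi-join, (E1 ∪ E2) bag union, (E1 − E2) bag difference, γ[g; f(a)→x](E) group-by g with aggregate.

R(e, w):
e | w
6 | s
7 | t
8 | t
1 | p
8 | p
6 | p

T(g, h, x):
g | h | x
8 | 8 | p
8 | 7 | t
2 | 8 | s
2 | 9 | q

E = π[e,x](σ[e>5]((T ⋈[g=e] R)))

σ filters on e, owned by the right side.
E' = π[e,x]((T ⋈[g=e] σ[e>5](R)))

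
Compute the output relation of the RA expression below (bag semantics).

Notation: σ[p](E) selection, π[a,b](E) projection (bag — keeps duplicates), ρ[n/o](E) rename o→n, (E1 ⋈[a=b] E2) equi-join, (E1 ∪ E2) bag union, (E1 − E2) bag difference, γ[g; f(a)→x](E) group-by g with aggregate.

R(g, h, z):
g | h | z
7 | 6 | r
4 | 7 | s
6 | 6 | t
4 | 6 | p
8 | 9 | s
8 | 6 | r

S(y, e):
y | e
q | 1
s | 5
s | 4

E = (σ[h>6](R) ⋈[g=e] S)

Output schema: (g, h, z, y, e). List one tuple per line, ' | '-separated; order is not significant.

Stepwise |·|:
  R → 6
  σ[h>6](R) → 2
  S → 3
  (σ[h>6](R) ⋈[g=e] S) → 1

== RESULT ==
g | h | z | y | e
4 | 7 | s | s | 4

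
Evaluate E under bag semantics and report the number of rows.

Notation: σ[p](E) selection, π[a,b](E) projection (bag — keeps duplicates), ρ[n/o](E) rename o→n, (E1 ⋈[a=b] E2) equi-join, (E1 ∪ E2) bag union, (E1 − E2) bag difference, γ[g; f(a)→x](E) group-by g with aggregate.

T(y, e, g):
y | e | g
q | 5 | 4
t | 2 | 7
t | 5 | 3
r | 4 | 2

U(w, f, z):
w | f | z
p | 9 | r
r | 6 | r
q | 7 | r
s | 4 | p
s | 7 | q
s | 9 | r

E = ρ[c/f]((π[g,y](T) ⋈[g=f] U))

Stepwise |·|:
  T → 4
  π[g,y](T) → 4
  U → 6
  (π[g,y](T) ⋈[g=f] U) → 3
  ρ[c/f]((π[g,y](T) ⋈[g=f] U)) → 3

|E| = 3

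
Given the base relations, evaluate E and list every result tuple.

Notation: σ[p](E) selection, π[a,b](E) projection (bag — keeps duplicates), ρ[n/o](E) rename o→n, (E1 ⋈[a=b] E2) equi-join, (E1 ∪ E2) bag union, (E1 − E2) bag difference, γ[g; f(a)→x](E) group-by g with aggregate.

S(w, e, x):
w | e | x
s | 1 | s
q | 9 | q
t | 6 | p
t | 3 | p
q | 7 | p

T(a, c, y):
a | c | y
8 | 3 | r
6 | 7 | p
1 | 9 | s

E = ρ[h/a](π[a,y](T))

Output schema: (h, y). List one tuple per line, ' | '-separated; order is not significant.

Per-node cardinality:
  T → 3
  π[a,y](T) → 3
  ρ[h/a](π[a,y](T)) → 3

== RESULT ==
h | y
1 | s
6 | p
8 | r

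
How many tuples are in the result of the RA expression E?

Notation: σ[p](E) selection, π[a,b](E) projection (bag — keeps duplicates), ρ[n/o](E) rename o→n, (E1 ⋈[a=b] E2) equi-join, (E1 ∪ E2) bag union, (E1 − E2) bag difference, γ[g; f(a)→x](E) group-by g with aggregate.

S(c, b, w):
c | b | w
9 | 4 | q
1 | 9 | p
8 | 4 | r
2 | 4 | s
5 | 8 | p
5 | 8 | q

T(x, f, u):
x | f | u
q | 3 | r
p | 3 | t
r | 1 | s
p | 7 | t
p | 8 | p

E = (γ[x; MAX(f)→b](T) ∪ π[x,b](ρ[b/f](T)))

Stepwise |·|:
  T → 5
  γ[x; MAX(f)→b](T) → 3
  T → 5
  ρ[b/f](T) → 5
  π[x,b](ρ[b/f](T)) → 5
  (γ[x; MAX(f)→b](T) ∪ π[x,b](ρ[b/f](T))) → 8

|E| = 8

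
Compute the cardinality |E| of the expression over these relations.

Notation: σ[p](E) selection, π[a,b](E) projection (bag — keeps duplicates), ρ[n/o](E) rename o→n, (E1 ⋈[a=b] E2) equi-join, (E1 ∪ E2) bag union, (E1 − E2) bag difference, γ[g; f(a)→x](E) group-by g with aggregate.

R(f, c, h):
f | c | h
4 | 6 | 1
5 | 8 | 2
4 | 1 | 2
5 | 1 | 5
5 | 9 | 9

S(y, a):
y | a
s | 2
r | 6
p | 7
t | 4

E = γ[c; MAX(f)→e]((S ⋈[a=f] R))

Subexpression sizes:
  S → 4
  R → 5
  (S ⋈[a=f] R) → 2
  γ[c; MAX(f)→e]((S ⋈[a=f] R)) → 2

|E| = 2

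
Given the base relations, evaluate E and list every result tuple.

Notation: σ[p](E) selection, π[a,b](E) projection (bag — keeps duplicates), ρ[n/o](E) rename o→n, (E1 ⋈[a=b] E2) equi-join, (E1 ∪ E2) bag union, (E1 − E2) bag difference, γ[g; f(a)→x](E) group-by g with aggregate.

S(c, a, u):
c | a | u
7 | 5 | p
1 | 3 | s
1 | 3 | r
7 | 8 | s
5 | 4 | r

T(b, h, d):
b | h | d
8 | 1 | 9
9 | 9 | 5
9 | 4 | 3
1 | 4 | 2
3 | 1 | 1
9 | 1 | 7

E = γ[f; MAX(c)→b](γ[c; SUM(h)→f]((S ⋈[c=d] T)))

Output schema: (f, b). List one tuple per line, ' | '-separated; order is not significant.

Per-node cardinality:
  S → 5
  T → 6
  (S ⋈[c=d] T) → 5
  γ[c; SUM(h)→f]((S ⋈[c=d] T)) → 3
  γ[f; MAX(c)→b](γ[c; SUM(h)→f]((S ⋈[c=d] T))) → 2

== RESULT ==
f | b
2 | 7
9 | 5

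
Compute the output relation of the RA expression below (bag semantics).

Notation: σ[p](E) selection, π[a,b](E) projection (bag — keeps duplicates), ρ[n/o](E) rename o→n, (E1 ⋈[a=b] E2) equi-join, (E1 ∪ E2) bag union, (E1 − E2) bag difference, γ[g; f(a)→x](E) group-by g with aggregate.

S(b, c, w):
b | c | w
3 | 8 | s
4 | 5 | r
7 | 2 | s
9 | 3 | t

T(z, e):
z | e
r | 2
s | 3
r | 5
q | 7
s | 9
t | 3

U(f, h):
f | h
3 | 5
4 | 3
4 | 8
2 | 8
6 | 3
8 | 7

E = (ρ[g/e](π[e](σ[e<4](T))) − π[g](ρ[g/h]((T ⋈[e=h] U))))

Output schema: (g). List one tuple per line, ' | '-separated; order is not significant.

Per-node cardinality:
  T → 6
  σ[e<4](T) → 3
  π[e](σ[e<4](T)) → 3
  ρ[g/e](π[e](σ[e<4](T))) → 3
  T → 6
  U → 6
  (T ⋈[e=h] U) → 6
  ρ[g/h]((T ⋈[e=h] U)) → 6
  π[g](ρ[g/h]((T ⋈[e=h] U))) → 6
  (ρ[g/e](π[e](σ[e<4](T))) − π[g](ρ[g/h]((T ⋈[e=h] U)))) → 1

== RESULT ==
g
2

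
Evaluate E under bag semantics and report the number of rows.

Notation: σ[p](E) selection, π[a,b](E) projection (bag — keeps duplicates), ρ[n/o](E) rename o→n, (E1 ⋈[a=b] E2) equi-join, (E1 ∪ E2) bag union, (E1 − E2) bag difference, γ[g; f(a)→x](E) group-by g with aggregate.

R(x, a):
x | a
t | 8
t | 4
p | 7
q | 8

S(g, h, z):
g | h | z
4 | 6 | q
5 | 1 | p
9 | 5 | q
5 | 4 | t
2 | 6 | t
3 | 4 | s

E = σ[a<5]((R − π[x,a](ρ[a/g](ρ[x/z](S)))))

Row counts bottom-up:
  R → 4
  S → 6
  ρ[x/z](S) → 6
  ρ[a/g](ρ[x/z](S)) → 6
  π[x,a](ρ[a/g](ρ[x/z](S))) → 6
  (R − π[x,a](ρ[a/g](ρ[x/z](S)))) → 4
  σ[a<5]((R − π[x,a](ρ[a/g](ρ[x/z](S))))) → 1

|E| = 1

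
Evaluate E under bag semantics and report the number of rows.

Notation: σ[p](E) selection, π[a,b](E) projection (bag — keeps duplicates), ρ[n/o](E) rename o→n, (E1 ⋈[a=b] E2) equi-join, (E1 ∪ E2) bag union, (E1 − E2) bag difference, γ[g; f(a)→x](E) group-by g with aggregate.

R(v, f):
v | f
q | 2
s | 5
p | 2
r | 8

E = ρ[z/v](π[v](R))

Row counts bottom-up:
  R → 4
  π[v](R) → 4
  ρ[z/v](π[v](R)) → 4

|E| = 4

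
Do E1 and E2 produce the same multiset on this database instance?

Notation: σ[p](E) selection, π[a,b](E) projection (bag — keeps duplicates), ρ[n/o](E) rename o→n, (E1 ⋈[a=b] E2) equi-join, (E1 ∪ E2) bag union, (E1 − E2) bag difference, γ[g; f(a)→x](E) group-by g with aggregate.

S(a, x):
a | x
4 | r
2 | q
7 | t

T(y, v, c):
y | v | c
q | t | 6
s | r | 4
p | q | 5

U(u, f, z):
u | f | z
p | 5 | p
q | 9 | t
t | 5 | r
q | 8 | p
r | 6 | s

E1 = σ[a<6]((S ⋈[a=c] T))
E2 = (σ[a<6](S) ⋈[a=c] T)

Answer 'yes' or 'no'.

E1 subexpression sizes:
  S → 3
  T → 3
  (S ⋈[a=c] T) → 1
  σ[a<6]((S ⋈[a=c] T)) → 1
E2 subexpression sizes:
  S → 3
  σ[a<6](S) → 2
  T → 3
  (σ[a<6](S) ⋈[a=c] T) → 1

E1 and E2 produce the same multiset:
a | x | y | v | c
4 | r | s | r | 4

yes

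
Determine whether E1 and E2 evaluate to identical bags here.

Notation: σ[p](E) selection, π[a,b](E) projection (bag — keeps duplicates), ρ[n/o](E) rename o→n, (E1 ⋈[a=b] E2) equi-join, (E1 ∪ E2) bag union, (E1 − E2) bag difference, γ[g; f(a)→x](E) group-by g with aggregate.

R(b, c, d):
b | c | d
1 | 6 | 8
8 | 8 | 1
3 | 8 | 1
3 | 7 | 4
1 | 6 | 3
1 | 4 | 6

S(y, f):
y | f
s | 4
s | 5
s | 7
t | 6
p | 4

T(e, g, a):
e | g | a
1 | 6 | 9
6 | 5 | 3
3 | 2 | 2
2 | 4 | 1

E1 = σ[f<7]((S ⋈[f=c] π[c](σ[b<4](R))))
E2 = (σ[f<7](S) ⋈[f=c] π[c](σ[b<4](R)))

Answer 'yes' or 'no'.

E1 stepwise |·|:
  S → 5
  R → 6
  σ[b<4](R) → 5
  π[c](σ[b<4](R)) → 5
  (S ⋈[f=c] π[c](σ[b<4](R))) → 5
  σ[f<7]((S ⋈[f=c] π[c](σ[b<4](R)))) → 4
E2 stepwise |·|:
  S → 5
  σ[f<7](S) → 4
  R → 6
  σ[b<4](R) → 5
  π[c](σ[b<4](R)) → 5
  (σ[f<7](S) ⋈[f=c] π[c](σ[b<4](R))) → 4

E1 and E2 produce the same multiset:
y | f | c
p | 4 | 4
s | 4 | 4
t | 6 | 6
t | 6 | 6

yes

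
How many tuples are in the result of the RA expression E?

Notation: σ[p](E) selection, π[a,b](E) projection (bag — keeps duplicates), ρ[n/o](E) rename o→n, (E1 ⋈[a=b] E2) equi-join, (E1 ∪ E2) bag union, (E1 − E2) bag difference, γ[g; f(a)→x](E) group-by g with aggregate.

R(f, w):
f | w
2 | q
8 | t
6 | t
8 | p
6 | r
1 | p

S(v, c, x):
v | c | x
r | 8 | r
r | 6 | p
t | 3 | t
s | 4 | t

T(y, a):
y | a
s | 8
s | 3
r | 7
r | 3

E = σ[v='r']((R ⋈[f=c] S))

Row counts bottom-up:
  R → 6
  S → 4
  (R ⋈[f=c] S) → 4
  σ[v='r']((R ⋈[f=c] S)) → 4

|E| = 4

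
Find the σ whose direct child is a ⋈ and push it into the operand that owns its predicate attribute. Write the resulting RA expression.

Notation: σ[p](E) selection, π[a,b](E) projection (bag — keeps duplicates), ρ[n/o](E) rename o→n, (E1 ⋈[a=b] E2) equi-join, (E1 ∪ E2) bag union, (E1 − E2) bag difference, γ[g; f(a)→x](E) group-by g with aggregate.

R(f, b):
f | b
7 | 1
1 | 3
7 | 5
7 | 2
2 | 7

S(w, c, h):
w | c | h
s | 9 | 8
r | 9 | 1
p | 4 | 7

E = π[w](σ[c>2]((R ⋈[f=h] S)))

σ filters on c, owned by the right side.
E' = π[w]((R ⋈[f=h] σ[c>2](S)))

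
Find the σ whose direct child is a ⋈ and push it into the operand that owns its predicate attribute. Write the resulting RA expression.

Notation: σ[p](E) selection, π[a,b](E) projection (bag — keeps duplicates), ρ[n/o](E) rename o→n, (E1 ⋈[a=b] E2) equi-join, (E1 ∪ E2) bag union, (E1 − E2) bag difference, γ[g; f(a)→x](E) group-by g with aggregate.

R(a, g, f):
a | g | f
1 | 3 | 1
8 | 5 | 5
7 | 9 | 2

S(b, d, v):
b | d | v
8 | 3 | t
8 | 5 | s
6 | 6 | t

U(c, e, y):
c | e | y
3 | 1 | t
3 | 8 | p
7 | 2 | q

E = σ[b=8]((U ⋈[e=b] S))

σ filters on b, owned by the right side.
E' = (U ⋈[e=b] σ[b=8](S))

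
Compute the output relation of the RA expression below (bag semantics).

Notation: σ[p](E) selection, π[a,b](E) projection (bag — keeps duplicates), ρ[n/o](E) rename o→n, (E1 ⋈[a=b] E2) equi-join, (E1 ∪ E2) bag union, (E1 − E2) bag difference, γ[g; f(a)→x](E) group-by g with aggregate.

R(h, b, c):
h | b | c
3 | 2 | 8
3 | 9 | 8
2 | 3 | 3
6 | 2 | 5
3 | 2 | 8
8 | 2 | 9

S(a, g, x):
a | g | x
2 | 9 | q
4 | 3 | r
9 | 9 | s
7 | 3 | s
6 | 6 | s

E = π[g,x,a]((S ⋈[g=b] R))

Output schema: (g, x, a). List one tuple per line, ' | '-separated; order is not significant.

Stepwise |·|:
  S → 5
  R → 6
  (S ⋈[g=b] R) → 4
  π[g,x,a]((S ⋈[g=b] R)) → 4

== RESULT ==
g | x | a
3 | r | 4
3 | s | 7
9 | q | 2
9 | s | 9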